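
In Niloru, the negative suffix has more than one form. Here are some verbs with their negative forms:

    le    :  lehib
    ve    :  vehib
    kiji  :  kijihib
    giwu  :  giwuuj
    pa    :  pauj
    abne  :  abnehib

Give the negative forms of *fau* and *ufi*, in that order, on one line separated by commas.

fauuj, ufihib

Looking at the last vowel of each stem: -hib when the last vowel of the stem is a front vowel (*le*, *ve*, *kiji*, *abne*); -uj when the last vowel of the stem is a back vowel (*giwu*, *pa*).
*fau* — last vowel /u/ (a back vowel) → -uj → *fauuj*.
*ufi*: last vowel = /i/, a front vowel → -hib → *ufihib*.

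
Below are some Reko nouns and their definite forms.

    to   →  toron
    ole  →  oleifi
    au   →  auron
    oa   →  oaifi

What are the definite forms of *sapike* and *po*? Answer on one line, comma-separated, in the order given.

sapikeifi, poron

Looking at the last vowel of each stem: -ron when the last vowel of the stem is a rounded vowel (*to*, *au*); -ifi when the last vowel of the stem is an unrounded vowel (*ole*, *oa*).
*sapike*: last vowel = /e/, an unrounded vowel → -ifi → *sapikeifi*.
Since the last vowel of *po* is /o/ (a rounded vowel), it takes -ron, giving *poron*.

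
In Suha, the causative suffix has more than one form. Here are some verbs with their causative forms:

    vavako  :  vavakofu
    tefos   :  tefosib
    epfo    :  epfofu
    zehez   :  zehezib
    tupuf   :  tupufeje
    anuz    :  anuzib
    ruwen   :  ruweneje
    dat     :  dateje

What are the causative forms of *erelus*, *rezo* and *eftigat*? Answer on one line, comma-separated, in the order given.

erelusib, rezofu, eftigateje

The suffix is conditioned by the final sound: -ib when the stem ends in a sibilant (*tefos*, *zehez*, *anuz*); -eje when the stem ends in a non-sibilant consonant (*tupuf*, *ruwen*, *dat*); -fu when the stem ends in a vowel (*vavako*, *epfo*).
Since the final sound of *erelus* is /s/ (a sibilant), it takes -ib, giving *erelusib*.
*rezo* — final sound /o/ (a vowel) → -fu → *rezofu*.
The final sound of *eftigat* is /t/, which is a non-sibilant consonant, so the suffix is -eje, giving *eftigateje*.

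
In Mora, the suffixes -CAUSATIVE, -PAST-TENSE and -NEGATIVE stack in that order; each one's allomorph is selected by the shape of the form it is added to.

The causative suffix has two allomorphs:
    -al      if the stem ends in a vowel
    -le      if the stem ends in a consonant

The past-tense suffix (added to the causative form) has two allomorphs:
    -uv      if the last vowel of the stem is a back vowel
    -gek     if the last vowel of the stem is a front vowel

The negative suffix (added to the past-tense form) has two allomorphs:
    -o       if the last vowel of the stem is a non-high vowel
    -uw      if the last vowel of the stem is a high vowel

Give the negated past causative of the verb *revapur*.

revapurlegeko

Since the final sound of *revapur* is /r/ (a consonant), it takes -le, giving *revapurle*.
The causative form *revapurle* — last vowel /e/ (a front vowel) → -gek → *revapurlegek*.
The past-tense form *revapurlegek*: last vowel = /e/, a non-high vowel → -o → *revapurlegeko*.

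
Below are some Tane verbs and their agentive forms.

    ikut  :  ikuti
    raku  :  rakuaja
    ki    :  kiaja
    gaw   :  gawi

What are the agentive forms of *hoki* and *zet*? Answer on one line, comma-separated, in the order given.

hokiaja, zeti

The alternation tracks the final sound of the stem — -i when the stem ends in a consonant (*ikut*, *gaw*); -aja when the stem ends in a vowel (*raku*, *ki*).
*hoki*: final sound = /i/, a vowel → -aja → *hokiaja*.
*zet* — final sound /t/ (a consonant) → -i → *zeti*.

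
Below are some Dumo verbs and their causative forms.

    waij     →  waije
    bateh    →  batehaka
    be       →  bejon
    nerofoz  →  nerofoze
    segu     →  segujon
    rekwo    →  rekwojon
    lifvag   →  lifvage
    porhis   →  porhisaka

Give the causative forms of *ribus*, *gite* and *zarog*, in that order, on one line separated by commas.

Looking at the final sound of each stem: -aka when the stem ends in a voiceless consonant (*bateh*, *porhis*); -e when the stem ends in a voiced consonant (*waij*, *nerofoz*, *lifvag*); -jon when the stem ends in a vowel (*be*, *segu*, *rekwo*).
*ribus* — final sound /s/ (a voiceless consonant) → -aka → *ribusaka*.
Since the final sound of *gite* is /e/ (a vowel), it takes -jon, giving *gitejon*.
*zarog* — final sound /g/ (a voiced consonant) → -e → *zaroge*.

ribusaka, gitejon, zaroge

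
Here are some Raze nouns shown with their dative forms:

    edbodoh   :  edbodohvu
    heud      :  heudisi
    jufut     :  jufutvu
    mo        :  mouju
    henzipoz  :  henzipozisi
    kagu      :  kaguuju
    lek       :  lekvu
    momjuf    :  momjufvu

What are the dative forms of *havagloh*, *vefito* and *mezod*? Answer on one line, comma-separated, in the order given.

The suffix is conditioned by the final sound: -vu when the stem ends in a voiceless consonant (*edbodoh*, *jufut*, *lek*, *momjuf*); -isi when the stem ends in a voiced consonant (*heud*, *henzipoz*); -uju when the stem ends in a vowel (*mo*, *kagu*).
*havagloh* — final sound /h/ (a voiceless consonant) → -vu → *havaglohvu*.
Since the final sound of *vefito* is /o/ (a vowel), it takes -uju, giving *vefitouju*.
Since the final sound of *mezod* is /d/ (a voiced consonant), it takes -isi, giving *mezodisi*.

havaglohvu, vefitouju, mezodisi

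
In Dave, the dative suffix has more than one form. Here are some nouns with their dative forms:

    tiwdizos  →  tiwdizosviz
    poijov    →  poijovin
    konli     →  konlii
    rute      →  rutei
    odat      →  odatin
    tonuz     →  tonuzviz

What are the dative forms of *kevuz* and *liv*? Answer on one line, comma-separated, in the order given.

kevuzviz, livin

The suffix is conditioned by the final sound: -viz when the stem ends in a sibilant (*tiwdizos*, *tonuz*); -in when the stem ends in a non-sibilant consonant (*poijov*, *odat*); -i when the stem ends in a vowel (*konli*, *rute*).
The final sound of *kevuz* is /z/, which is a sibilant, so the suffix is -viz, giving *kevuzviz*.
*liv*: final sound = /v/, a non-sibilant consonant → -in → *livin*.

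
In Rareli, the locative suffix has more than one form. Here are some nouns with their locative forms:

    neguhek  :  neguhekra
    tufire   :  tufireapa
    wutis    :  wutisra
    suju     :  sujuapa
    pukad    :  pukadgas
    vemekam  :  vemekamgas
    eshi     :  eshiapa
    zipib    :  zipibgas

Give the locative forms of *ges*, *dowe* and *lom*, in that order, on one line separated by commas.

gesra, doweapa, lomgas

The pattern is voicing of the final sound: -ra when the stem ends in a voiceless consonant (*neguhek*, *wutis*); -gas when the stem ends in a voiced consonant (*pukad*, *vemekam*, *zipib*); -apa when the stem ends in a vowel (*tufire*, *suju*, *eshi*).
The final sound of *ges* is /s/, which is a voiceless consonant, so the suffix is -ra, giving *gesra*.
The final sound of *dowe* is /e/, which is a vowel, so the suffix is -apa, giving *doweapa*.
*lom* — final sound /m/ (a voiced consonant) → -gas → *lomgas*.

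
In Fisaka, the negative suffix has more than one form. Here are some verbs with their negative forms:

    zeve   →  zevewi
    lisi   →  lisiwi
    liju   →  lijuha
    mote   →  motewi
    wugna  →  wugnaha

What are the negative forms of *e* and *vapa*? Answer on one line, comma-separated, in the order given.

ewi, vapaha

The suffix is conditioned by the last vowel: -wi when the last vowel of the stem is a front vowel (*zeve*, *lisi*, *mote*); -ha when the last vowel of the stem is a back vowel (*liju*, *wugna*).
*e* — last vowel /e/ (a front vowel) → -wi → *ewi*.
The last vowel of *vapa* is /a/, which is a back vowel, so the suffix is -ha, giving *vapaha*.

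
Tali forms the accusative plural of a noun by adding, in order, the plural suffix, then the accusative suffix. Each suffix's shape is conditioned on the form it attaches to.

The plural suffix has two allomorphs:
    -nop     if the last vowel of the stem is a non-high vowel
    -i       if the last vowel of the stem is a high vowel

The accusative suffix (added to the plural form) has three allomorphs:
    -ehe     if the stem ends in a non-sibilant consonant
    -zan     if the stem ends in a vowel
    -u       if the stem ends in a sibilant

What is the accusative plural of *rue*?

ruenopehe

The last vowel of *rue* is /e/, which is a non-high vowel, so the plural suffix is -nop, giving *ruenop*.
Since the final sound of the plural form *ruenop* is /p/ (a non-sibilant consonant), it takes -ehe, giving *ruenopehe*.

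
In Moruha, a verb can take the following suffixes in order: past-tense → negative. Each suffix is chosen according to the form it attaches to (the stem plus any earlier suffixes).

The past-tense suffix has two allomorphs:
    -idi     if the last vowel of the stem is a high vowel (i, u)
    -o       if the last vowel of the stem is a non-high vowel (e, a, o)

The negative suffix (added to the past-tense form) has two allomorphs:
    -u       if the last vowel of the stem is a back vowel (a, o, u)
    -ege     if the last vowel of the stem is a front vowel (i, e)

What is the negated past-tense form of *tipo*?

tipoou

*tipo* — last vowel /o/ (a non-high vowel) → -o → *tipoo*.
Since the last vowel of the past-tense form *tipoo* is /o/ (a back vowel), it takes -u, giving *tipoou*.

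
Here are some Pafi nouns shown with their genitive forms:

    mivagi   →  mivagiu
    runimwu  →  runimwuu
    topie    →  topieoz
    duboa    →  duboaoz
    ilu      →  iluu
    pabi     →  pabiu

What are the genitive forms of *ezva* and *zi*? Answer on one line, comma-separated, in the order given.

The suffix is conditioned by the last vowel: -u when the last vowel of the stem is a high vowel (*mivagi*, *runimwu*, *ilu*, *pabi*); -oz when the last vowel of the stem is a non-high vowel (*topie*, *duboa*).
*ezva*: last vowel = /a/, a non-high vowel → -oz → *ezvaoz*.
*zi* — last vowel /i/ (a high vowel) → -u → *ziu*.

ezvaoz, ziu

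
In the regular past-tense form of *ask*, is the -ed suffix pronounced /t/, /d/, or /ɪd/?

The stem *ask* ends in a voiceless consonant other than /t/.
The -ed suffix is realized as /ɪd/ after /t, d/; as /t/ after other voiceless consonants; and as /d/ after other voiced sounds.
So -ed on *ask* is pronounced /t/.

/t/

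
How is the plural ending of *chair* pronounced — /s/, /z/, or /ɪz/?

The stem *chair* ends in a voiced non-sibilant sound.
The plural suffix surfaces as /ɪz/ after sibilants, /s/ after other voiceless consonants, and /z/ after other voiced sounds.
So the plural -s on *chair* is pronounced /z/.

/z/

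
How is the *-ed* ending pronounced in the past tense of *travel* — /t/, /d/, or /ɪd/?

The stem *travel* ends in a voiced sound other than /d/.
The -ed suffix is realized as /ɪd/ after /t, d/; as /t/ after other voiceless consonants; and as /d/ after other voiced sounds.
So -ed on *travel* is pronounced /d/.

/d/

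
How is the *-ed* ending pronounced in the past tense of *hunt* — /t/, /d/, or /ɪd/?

/ɪd/

The stem *hunt* ends in /t/ or /d/.
The -ed suffix is realized as /ɪd/ after /t, d/; as /t/ after other voiceless consonants; and as /d/ after other voiced sounds.
So -ed on *hunt* is pronounced /ɪd/.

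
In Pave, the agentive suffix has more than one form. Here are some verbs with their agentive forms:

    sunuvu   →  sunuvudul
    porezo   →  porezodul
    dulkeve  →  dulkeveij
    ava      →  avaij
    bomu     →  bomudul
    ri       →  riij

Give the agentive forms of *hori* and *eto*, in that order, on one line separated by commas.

horiij, etodul

Looking at the last vowel of each stem: -dul when the last vowel of the stem is a rounded vowel (*sunuvu*, *porezo*, *bomu*); -ij when the last vowel of the stem is an unrounded vowel (*dulkeve*, *ava*, *ri*).
The last vowel of *hori* is /i/, which is an unrounded vowel, so the suffix is -ij, giving *horiij*.
Since the last vowel of *eto* is /o/ (a rounded vowel), it takes -dul, giving *etodul*.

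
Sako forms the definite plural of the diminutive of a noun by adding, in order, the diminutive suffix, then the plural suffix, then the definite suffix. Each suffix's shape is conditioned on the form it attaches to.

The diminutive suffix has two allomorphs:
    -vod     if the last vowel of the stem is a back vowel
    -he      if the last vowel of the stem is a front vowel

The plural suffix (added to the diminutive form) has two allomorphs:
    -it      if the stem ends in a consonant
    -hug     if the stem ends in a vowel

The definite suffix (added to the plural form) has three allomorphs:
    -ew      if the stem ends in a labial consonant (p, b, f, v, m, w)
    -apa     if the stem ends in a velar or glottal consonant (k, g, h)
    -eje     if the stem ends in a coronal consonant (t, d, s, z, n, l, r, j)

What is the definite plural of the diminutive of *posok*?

The last vowel of *posok* is /o/, which is a back vowel, so the diminutive suffix is -vod, giving *posokvod*.
The diminutive form *posokvod* — final sound /d/ (a consonant) → -it → *posokvodit*.
Since the final consonant of the plural form *posokvodit* is /t/ (coronal), it takes -eje, giving *posokvoditeje*.

posokvoditeje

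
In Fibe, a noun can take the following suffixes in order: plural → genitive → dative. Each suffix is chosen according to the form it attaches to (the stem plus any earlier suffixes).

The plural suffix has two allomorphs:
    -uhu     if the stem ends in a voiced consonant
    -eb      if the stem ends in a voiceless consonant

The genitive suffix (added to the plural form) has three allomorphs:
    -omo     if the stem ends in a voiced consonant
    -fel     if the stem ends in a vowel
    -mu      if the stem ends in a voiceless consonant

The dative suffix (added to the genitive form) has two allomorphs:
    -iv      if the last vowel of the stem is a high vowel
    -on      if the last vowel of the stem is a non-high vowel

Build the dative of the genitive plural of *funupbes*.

Since the final consonant of *funupbes* is /s/ (voiceless), it takes -eb, giving *funupbeseb*.
The plural form *funupbeseb* — final sound /b/ (a voiced consonant) → -omo → *funupbesebomo*.
Since the last vowel of the genitive form *funupbesebomo* is /o/ (a non-high vowel), it takes -on, giving *funupbesebomoon*.

funupbesebomoon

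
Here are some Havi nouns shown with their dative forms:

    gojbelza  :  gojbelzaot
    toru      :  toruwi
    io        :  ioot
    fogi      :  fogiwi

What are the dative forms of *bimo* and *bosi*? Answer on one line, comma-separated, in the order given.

The alternation tracks the last vowel of the stem — -wi when the last vowel of the stem is a high vowel (*toru*, *fogi*); -ot when the last vowel of the stem is a non-high vowel (*gojbelza*, *io*).
*bimo* — last vowel /o/ (a non-high vowel) → -ot → *bimoot*.
*bosi* — last vowel /i/ (a high vowel) → -wi → *bosiwi*.

bimoot, bosiwi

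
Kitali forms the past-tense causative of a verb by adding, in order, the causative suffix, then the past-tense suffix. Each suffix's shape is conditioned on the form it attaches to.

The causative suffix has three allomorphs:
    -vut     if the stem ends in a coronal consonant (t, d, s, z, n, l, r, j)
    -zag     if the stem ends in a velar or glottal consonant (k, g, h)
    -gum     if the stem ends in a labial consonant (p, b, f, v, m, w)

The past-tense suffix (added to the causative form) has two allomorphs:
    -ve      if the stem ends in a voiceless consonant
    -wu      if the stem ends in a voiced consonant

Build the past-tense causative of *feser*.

feservutve

*feser* — final consonant /r/ (coronal) → -vut → *feservut*.
The final consonant of the causative form *feservut* is /t/, which is voiceless, so the past-tense suffix is -ve, giving *feservutve*.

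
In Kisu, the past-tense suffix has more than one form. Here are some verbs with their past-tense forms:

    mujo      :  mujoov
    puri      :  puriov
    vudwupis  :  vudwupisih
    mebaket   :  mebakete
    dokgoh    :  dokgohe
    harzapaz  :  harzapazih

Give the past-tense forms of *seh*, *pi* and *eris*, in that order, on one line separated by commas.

The alternation tracks the final sound of the stem — -ih when the stem ends in a sibilant (*vudwupis*, *harzapaz*); -e when the stem ends in a non-sibilant consonant (*mebaket*, *dokgoh*); -ov when the stem ends in a vowel (*mujo*, *puri*).
Since the final sound of *seh* is /h/ (a non-sibilant consonant), it takes -e, giving *sehe*.
The final sound of *pi* is /i/, which is a vowel, so the suffix is -ov, giving *piov*.
The final sound of *eris* is /s/, which is a sibilant, so the suffix is -ih, giving *erisih*.

sehe, piov, erisih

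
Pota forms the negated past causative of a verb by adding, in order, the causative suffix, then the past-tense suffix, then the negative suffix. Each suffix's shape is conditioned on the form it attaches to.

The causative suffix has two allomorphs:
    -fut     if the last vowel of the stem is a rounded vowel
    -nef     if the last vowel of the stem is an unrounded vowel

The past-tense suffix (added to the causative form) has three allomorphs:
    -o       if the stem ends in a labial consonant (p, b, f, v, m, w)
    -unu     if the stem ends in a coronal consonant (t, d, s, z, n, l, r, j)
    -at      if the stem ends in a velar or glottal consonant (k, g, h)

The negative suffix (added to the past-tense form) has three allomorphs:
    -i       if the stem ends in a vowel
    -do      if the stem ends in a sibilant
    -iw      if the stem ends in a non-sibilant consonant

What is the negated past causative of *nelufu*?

*nelufu* — last vowel /u/ (a rounded vowel) → -fut → *nelufufut*.
Since the final consonant of the causative form *nelufufut* is /t/ (coronal), it takes -unu, giving *nelufufutunu*.
Since the final sound of the past-tense form *nelufufutunu* is /u/ (a vowel), it takes -i, giving *nelufufutunui*.

nelufufutunui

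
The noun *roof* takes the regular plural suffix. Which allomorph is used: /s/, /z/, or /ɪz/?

/s/

The stem *roof* ends in a voiceless non-sibilant consonant.
The plural suffix surfaces as /ɪz/ after sibilants, /s/ after other voiceless consonants, and /z/ after other voiced sounds.
So the plural -s on *roof* is pronounced /s/.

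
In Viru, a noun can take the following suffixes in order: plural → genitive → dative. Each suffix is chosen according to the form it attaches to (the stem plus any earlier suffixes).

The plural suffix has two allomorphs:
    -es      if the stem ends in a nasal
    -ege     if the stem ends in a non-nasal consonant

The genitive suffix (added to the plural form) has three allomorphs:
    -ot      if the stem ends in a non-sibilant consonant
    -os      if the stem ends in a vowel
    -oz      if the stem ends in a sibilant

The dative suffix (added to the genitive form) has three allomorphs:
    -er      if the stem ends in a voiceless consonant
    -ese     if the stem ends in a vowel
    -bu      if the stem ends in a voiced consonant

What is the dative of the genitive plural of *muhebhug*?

muhebhugegeoser

Since the final consonant of *muhebhug* is /g/ (non-nasal), it takes -ege, giving *muhebhugege*.
The final sound of the plural form *muhebhugege* is /e/, which is a vowel, so the genitive suffix is -os, giving *muhebhugegeos*.
Since the final sound of the genitive form *muhebhugegeos* is /s/ (a voiceless consonant), it takes -er, giving *muhebhugegeoser*.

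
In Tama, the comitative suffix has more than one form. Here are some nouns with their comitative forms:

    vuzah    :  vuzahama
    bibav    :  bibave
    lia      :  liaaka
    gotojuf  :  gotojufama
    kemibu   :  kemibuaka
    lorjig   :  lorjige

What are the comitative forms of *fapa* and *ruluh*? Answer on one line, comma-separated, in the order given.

fapaaka, ruluhama

The alternation tracks the final sound of the stem — -ama when the stem ends in a voiceless consonant (*vuzah*, *gotojuf*); -e when the stem ends in a voiced consonant (*bibav*, *lorjig*); -aka when the stem ends in a vowel (*lia*, *kemibu*).
Since the final sound of *fapa* is /a/ (a vowel), it takes -aka, giving *fapaaka*.
*ruluh* — final sound /h/ (a voiceless consonant) → -ama → *ruluhama*.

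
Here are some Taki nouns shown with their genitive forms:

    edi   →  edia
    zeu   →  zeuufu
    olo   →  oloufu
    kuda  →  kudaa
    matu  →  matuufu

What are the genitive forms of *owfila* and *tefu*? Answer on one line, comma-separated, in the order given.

owfilaa, tefuufu

The suffix is conditioned by the last vowel: -ufu when the last vowel of the stem is a rounded vowel (*zeu*, *olo*, *matu*); -a when the last vowel of the stem is an unrounded vowel (*edi*, *kuda*).
*owfila* — last vowel /a/ (an unrounded vowel) → -a → *owfilaa*.
*tefu* — last vowel /u/ (a rounded vowel) → -ufu → *tefuufu*.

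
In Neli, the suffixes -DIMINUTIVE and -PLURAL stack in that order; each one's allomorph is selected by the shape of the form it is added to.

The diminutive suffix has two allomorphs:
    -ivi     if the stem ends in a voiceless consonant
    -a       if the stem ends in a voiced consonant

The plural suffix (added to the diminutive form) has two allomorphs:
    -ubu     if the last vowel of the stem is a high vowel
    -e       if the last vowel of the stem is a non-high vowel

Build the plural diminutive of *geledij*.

*geledij*: final consonant = /j/, voiced → -a → *geledija*.
The last vowel of the diminutive form *geledija* is /a/, which is a non-high vowel, so the plural suffix is -e, giving *geledijae*.

geledijae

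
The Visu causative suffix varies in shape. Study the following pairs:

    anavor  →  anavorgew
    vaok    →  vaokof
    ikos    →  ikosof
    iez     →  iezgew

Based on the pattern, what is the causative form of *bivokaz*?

bivokazgew

The pattern is voicing of the final consonant: -of when the stem ends in a voiceless consonant (*vaok*, *ikos*); -gew when the stem ends in a voiced consonant (*anavor*, *iez*).
The final consonant of *bivokaz* is /z/, which is voiced, so the suffix is -gew, giving *bivokazgew*.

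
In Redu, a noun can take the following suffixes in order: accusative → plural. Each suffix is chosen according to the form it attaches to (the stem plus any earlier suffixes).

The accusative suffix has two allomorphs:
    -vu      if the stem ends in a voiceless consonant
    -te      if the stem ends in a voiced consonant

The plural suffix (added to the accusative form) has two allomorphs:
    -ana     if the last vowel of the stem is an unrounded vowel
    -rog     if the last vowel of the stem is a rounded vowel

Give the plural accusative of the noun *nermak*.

nermakvurog

*nermak* — final consonant /k/ (voiceless) → -vu → *nermakvu*.
The accusative form *nermakvu*: last vowel = /u/, a rounded vowel → -rog → *nermakvurog*.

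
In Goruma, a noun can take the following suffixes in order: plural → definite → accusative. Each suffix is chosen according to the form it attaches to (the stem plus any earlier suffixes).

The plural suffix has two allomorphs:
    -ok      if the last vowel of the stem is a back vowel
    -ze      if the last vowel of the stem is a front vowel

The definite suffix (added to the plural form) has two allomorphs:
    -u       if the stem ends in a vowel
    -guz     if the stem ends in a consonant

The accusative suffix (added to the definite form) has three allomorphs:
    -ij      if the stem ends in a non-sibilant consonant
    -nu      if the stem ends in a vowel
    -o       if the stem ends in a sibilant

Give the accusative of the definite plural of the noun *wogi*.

*wogi*: last vowel = /i/, a front vowel → -ze → *wogize*.
The plural form *wogize* — final sound /e/ (a vowel) → -u → *wogizeu*.
The definite form *wogizeu* — final sound /u/ (a vowel) → -nu → *wogizeunu*.

wogizeunu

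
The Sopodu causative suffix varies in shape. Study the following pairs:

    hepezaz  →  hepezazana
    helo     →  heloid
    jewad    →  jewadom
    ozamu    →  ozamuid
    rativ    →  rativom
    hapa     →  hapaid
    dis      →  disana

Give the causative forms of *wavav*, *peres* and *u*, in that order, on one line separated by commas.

The alternation tracks the final sound of the stem — -ana when the stem ends in a sibilant (*hepezaz*, *dis*); -om when the stem ends in a non-sibilant consonant (*jewad*, *rativ*); -id when the stem ends in a vowel (*helo*, *ozamu*, *hapa*).
*wavav*: final sound = /v/, a non-sibilant consonant → -om → *wavavom*.
Since the final sound of *peres* is /s/ (a sibilant), it takes -ana, giving *peresana*.
*u* — final sound /u/ (a vowel) → -id → *uid*.

wavavom, peresana, uid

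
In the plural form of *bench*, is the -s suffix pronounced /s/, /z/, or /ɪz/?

The stem *bench* ends in a sibilant (/s, z, ʃ, ʒ, tʃ, dʒ/).
The plural suffix surfaces as /ɪz/ after sibilants, /s/ after other voiceless consonants, and /z/ after other voiced sounds.
So the plural -s on *bench* is pronounced /ɪz/.

/ɪz/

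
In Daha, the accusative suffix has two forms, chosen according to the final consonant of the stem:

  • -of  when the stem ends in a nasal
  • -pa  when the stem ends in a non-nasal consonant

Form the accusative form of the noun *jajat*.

The final consonant of *jajat* is /t/, which is non-nasal, so the suffix is -pa, giving *jajatpa*.

jajatpa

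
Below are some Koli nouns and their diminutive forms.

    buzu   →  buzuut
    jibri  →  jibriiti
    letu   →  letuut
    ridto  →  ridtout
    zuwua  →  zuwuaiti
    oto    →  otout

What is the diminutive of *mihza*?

The pattern is rounding harmony: -ut when the last vowel of the stem is a rounded vowel (*buzu*, *letu*, *ridto*, *oto*); -iti when the last vowel of the stem is an unrounded vowel (*jibri*, *zuwua*).
*mihza* — last vowel /a/ (an unrounded vowel) → -iti → *mihzaiti*.

mihzaiti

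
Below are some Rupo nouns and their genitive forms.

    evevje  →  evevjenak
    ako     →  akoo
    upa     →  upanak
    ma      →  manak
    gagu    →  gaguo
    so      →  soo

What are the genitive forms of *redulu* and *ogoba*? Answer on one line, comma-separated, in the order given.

reduluo, ogobanak

The pattern is rounding harmony: -o when the last vowel of the stem is a rounded vowel (*ako*, *gagu*, *so*); -nak when the last vowel of the stem is an unrounded vowel (*evevje*, *upa*, *ma*).
*redulu* — last vowel /u/ (a rounded vowel) → -o → *reduluo*.
*ogoba*: last vowel = /a/, an unrounded vowel → -nak → *ogobanak*.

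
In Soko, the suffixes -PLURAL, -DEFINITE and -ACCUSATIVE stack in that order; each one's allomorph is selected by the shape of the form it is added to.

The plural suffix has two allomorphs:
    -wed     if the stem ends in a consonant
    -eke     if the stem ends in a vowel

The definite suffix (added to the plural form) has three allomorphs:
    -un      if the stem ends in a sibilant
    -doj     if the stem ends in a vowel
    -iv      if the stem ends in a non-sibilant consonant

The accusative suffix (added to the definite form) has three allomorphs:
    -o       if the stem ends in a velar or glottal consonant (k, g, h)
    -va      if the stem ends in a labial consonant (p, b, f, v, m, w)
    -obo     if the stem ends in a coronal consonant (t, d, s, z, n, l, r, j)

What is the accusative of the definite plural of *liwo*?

liwoekedojobo

The final sound of *liwo* is /o/, which is a vowel, so the plural suffix is -eke, giving *liwoeke*.
Since the final sound of the plural form *liwoeke* is /e/ (a vowel), it takes -doj, giving *liwoekedoj*.
The definite form *liwoekedoj* — final consonant /j/ (coronal) → -obo → *liwoekedojobo*.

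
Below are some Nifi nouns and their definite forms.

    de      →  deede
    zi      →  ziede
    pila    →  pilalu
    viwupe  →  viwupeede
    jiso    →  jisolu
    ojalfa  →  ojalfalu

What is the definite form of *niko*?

nikolu

The pattern is front/back vowel harmony: -ede when the last vowel of the stem is a front vowel (*de*, *zi*, *viwupe*); -lu when the last vowel of the stem is a back vowel (*pila*, *jiso*, *ojalfa*).
*niko* — last vowel /o/ (a back vowel) → -lu → *nikolu*.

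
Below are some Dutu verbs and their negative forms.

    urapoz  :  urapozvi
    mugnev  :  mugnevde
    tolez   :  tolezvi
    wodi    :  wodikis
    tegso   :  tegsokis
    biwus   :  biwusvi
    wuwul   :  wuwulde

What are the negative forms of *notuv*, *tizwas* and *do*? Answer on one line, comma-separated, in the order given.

Looking at the final sound of each stem: -vi when the stem ends in a sibilant (*urapoz*, *tolez*, *biwus*); -de when the stem ends in a non-sibilant consonant (*mugnev*, *wuwul*); -kis when the stem ends in a vowel (*wodi*, *tegso*).
*notuv*: final sound = /v/, a non-sibilant consonant → -de → *notuvde*.
The final sound of *tizwas* is /s/, which is a sibilant, so the suffix is -vi, giving *tizwasvi*.
*do* — final sound /o/ (a vowel) → -kis → *dokis*.

notuvde, tizwasvi, dokis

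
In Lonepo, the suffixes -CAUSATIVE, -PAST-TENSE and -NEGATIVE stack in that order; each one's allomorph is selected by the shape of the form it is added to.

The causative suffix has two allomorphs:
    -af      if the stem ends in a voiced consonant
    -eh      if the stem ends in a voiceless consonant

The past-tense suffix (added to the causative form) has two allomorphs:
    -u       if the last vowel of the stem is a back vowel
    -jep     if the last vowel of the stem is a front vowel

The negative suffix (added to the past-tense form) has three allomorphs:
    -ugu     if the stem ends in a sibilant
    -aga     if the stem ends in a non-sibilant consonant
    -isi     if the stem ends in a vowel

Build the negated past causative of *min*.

minafuisi

*min* — final consonant /n/ (voiced) → -af → *minaf*.
The causative form *minaf*: last vowel = /a/, a back vowel → -u → *minafu*.
The past-tense form *minafu*: final sound = /u/, a vowel → -isi → *minafuisi*.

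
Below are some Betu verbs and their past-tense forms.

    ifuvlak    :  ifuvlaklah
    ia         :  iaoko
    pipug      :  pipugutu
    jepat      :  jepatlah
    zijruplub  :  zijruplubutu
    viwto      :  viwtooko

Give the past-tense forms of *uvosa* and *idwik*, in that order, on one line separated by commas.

uvosaoko, idwiklah

Looking at the final sound of each stem: -lah when the stem ends in a voiceless consonant (*ifuvlak*, *jepat*); -utu when the stem ends in a voiced consonant (*pipug*, *zijruplub*); -oko when the stem ends in a vowel (*ia*, *viwto*).
Since the final sound of *uvosa* is /a/ (a vowel), it takes -oko, giving *uvosaoko*.
Since the final sound of *idwik* is /k/ (a voiceless consonant), it takes -lah, giving *idwiklah*.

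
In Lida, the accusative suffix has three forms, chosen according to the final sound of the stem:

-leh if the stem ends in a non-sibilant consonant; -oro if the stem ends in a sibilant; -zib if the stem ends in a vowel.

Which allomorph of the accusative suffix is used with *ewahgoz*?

-oro

*ewahgoz*: final sound = /z/, a sibilant → -oro.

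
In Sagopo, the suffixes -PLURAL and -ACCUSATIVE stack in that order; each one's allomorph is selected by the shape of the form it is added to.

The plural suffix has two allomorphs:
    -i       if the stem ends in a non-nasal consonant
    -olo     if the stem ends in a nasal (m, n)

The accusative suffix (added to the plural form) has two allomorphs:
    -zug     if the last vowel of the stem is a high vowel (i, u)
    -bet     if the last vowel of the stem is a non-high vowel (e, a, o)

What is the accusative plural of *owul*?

owulizug

Since the final consonant of *owul* is /l/ (non-nasal), it takes -i, giving *owuli*.
The last vowel of the plural form *owuli* is /i/, which is a high vowel, so the accusative suffix is -zug, giving *owulizug*.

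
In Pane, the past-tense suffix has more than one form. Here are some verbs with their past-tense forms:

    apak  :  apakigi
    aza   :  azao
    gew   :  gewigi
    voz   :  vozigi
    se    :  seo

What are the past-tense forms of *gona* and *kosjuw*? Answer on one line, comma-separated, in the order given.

Looking at the final sound of each stem: -igi when the stem ends in a consonant (*apak*, *gew*, *voz*); -o when the stem ends in a vowel (*aza*, *se*).
Since the final sound of *gona* is /a/ (a vowel), it takes -o, giving *gonao*.
Since the final sound of *kosjuw* is /w/ (a consonant), it takes -igi, giving *kosjuwigi*.

gonao, kosjuwigi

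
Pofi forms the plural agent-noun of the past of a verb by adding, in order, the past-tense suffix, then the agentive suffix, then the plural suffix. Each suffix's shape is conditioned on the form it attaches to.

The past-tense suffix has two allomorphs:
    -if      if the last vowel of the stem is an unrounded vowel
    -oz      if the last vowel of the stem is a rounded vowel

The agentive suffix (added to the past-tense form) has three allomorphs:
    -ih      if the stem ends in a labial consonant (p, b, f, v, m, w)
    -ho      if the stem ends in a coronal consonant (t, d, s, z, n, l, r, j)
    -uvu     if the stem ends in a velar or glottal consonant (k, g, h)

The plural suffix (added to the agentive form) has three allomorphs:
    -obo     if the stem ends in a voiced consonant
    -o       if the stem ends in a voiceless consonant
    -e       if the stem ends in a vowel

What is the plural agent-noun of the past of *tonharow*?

*tonharow*: last vowel = /o/, a rounded vowel → -oz → *tonharowoz*.
The final consonant of the past-tense form *tonharowoz* is /z/, which is coronal, so the agentive suffix is -ho, giving *tonharowozho*.
The agentive form *tonharowozho* — final sound /o/ (a vowel) → -e → *tonharowozhoe*.

tonharowozhoe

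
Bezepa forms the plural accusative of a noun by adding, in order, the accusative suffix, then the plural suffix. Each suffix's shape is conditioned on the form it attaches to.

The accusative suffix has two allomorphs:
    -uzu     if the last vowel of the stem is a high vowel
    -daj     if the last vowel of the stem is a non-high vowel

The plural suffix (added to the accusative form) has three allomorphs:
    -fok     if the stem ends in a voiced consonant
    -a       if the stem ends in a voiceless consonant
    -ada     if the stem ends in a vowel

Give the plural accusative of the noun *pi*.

*pi*: last vowel = /i/, a high vowel → -uzu → *piuzu*.
The final sound of the accusative form *piuzu* is /u/, which is a vowel, so the plural suffix is -ada, giving *piuzuada*.

piuzuada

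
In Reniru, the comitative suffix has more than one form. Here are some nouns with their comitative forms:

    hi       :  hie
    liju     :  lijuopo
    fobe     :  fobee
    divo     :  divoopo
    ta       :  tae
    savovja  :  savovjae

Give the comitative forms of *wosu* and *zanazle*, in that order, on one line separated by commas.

The pattern is rounding harmony: -opo when the last vowel of the stem is a rounded vowel (*liju*, *divo*); -e when the last vowel of the stem is an unrounded vowel (*hi*, *fobe*, *ta*, *savovja*).
*wosu*: last vowel = /u/, a rounded vowel → -opo → *wosuopo*.
*zanazle*: last vowel = /e/, an unrounded vowel → -e → *zanazlee*.

wosuopo, zanazlee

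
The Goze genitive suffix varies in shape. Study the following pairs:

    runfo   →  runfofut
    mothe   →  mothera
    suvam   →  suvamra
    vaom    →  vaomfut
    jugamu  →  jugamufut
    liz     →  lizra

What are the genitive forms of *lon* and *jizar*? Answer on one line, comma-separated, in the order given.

Looking at the last vowel of each stem: -fut when the last vowel of the stem is a rounded vowel (*runfo*, *vaom*, *jugamu*); -ra when the last vowel of the stem is an unrounded vowel (*mothe*, *suvam*, *liz*).
The last vowel of *lon* is /o/, which is a rounded vowel, so the suffix is -fut, giving *lonfut*.
*jizar*: last vowel = /a/, an unrounded vowel → -ra → *jizarra*.

lonfut, jizarra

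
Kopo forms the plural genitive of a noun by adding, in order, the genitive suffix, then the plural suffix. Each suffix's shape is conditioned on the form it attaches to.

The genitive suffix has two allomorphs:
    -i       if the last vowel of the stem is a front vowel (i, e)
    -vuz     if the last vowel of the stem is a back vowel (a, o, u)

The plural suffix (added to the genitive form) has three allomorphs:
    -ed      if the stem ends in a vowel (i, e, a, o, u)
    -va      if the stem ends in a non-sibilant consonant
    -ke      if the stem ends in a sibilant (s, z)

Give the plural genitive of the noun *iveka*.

ivekavuzke

The last vowel of *iveka* is /a/, which is a back vowel, so the genitive suffix is -vuz, giving *ivekavuz*.
The genitive form *ivekavuz*: final sound = /z/, a sibilant → -ke → *ivekavuzke*.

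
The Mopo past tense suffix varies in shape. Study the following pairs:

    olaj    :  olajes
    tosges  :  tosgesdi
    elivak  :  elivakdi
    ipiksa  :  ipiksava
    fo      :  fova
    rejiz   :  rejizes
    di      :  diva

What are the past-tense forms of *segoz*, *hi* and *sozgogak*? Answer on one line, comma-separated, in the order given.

The suffix is conditioned by the final sound: -di when the stem ends in a voiceless consonant (*tosges*, *elivak*); -es when the stem ends in a voiced consonant (*olaj*, *rejiz*); -va when the stem ends in a vowel (*ipiksa*, *fo*, *di*).
*segoz*: final sound = /z/, a voiced consonant → -es → *segozes*.
*hi*: final sound = /i/, a vowel → -va → *hiva*.
Since the final sound of *sozgogak* is /k/ (a voiceless consonant), it takes -di, giving *sozgogakdi*.

segozes, hiva, sozgogakdi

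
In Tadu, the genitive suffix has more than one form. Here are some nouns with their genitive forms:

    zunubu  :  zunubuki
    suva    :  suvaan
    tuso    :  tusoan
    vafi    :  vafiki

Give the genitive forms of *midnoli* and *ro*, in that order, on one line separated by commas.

Looking at the last vowel of each stem: -ki when the last vowel of the stem is a high vowel (*zunubu*, *vafi*); -an when the last vowel of the stem is a non-high vowel (*suva*, *tuso*).
*midnoli*: last vowel = /i/, a high vowel → -ki → *midnoliki*.
The last vowel of *ro* is /o/, which is a non-high vowel, so the suffix is -an, giving *roan*.

midnoliki, roan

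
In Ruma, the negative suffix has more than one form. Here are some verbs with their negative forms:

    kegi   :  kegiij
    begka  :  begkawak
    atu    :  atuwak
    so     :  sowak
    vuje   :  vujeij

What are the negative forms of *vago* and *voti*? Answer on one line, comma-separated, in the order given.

Looking at the last vowel of each stem: -ij when the last vowel of the stem is a front vowel (*kegi*, *vuje*); -wak when the last vowel of the stem is a back vowel (*begka*, *atu*, *so*).
*vago*: last vowel = /o/, a back vowel → -wak → *vagowak*.
Since the last vowel of *voti* is /i/ (a front vowel), it takes -ij, giving *votiij*.

vagowak, votiij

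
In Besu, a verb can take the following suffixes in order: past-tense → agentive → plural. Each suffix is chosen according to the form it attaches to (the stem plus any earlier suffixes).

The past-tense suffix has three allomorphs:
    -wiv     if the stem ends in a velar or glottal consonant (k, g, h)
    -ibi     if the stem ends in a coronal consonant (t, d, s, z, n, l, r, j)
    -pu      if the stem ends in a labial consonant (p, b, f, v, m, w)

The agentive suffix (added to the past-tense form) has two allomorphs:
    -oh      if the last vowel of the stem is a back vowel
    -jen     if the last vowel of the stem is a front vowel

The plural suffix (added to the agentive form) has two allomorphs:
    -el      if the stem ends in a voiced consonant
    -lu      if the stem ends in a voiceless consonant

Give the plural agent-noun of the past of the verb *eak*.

The final consonant of *eak* is /k/, which is velar/glottal, so the past-tense suffix is -wiv, giving *eakwiv*.
The past-tense form *eakwiv* — last vowel /i/ (a front vowel) → -jen → *eakwivjen*.
Since the final consonant of the agentive form *eakwivjen* is /n/ (voiced), it takes -el, giving *eakwivjenel*.

eakwivjenel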